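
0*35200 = 0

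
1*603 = 603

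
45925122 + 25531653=71456775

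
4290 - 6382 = -2092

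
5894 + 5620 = 11514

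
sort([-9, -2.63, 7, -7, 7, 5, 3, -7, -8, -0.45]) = [-9, -8, -7, -7, -2.63, -0.45, 3, 5, 7, 7]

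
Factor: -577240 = -1*2^3*5^1*14431^1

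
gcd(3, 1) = 1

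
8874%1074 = 282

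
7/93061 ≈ 0.0000752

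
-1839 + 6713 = 4874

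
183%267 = 183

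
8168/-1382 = -5-629/691 ≈ -5.91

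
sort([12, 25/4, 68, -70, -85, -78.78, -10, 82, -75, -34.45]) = [-85, -78.78, -75, -70, -34.45, -10, 25/4, 12, 68, 82]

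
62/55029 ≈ 0.00113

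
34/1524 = 17/762 ≈ 0.0223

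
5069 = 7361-2292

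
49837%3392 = 2349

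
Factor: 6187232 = 2^5*239^1*809^1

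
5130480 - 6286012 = -1155532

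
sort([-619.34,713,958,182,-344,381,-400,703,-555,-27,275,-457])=[-619.34,-555,-457,-400,-344,-27,182,275,381,703,713,958]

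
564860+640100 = 1204960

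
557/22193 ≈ 0.0251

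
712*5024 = 3577088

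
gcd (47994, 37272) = 6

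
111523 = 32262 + 79261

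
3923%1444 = 1035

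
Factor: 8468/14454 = 2^1*3^(-2)*11^(-1)*29^1 = 58/99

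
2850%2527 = 323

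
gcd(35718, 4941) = 3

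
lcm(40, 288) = 1440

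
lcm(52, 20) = 260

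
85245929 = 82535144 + 2710785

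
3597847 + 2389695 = 5987542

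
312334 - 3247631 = -2935297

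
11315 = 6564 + 4751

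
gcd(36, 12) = 12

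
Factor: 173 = 173^1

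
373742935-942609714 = -568866779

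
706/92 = 7 + 31/46 ≈ 7.67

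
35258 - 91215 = -55957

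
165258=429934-264676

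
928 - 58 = 870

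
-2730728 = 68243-2798971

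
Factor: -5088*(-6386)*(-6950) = -1*2^7*3^1*5^2*31^1*53^1*103^1*139^1 = -225819177600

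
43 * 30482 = 1310726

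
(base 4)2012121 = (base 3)102210120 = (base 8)20631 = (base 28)ar5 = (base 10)8601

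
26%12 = 2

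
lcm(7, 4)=28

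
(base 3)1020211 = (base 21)21a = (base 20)25d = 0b1110010001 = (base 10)913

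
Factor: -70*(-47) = 2^1*5^1*7^1*47^1 = 3290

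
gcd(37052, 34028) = 4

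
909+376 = 1285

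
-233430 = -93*2510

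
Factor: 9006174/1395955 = 2^1*3^3*5^(-1)*11^(-1)*17^(-1)*1493^(-1)*166781^1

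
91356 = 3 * 30452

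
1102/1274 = 551/637 ≈ 0.865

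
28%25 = 3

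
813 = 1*813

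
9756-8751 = 1005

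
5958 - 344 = 5614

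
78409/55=1425 + 34/55 ≈ 1425.62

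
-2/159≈-0.0126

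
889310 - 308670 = 580640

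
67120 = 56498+10622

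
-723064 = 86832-809896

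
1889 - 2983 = -1094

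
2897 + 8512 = 11409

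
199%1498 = 199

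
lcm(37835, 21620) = 151340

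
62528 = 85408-22880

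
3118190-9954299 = -6836109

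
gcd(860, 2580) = 860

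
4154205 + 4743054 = 8897259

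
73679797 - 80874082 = -7194285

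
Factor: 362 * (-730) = -1 * 2^2 * 5^1 * 73^1 * 181^1 = -264260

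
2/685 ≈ 0.00292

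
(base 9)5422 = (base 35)38y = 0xf95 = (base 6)30245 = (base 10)3989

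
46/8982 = 23/4491 ≈ 0.00512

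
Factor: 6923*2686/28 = 2^(-1)*17^1*23^1*43^1*79^1 = 1328227/2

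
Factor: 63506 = 2^1*113^1*281^1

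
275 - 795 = -520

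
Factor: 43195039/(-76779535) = -1 * 5^(-1) * 7^(-1) * 281^1 * 153719^1 * 2193701^(-1)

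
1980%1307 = 673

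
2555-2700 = -145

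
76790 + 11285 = 88075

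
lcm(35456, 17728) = 35456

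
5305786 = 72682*73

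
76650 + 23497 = 100147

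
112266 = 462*243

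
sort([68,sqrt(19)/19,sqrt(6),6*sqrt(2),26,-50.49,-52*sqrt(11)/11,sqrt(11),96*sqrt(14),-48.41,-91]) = [-91,-50.49,-48.41,-52*sqrt(11)/11,sqrt(19)/19,sqrt(6),sqrt(11),6*sqrt(2),26,68,96*sqrt(14)]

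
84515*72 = 6085080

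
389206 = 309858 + 79348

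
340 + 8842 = 9182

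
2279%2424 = 2279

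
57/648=19/216 ≈ 0.0880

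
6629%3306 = 17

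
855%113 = 64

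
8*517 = 4136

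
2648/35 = 75+23/35 ≈ 75.66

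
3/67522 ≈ 0.0000444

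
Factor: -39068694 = -1*2^1*3^2*7^1*149^1*2081^1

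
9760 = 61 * 160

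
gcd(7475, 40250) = 575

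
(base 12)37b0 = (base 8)14264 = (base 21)e73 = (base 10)6324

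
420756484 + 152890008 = 573646492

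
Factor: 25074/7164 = 2^(-1)*7^1 = 7/2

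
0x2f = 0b101111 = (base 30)1h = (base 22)23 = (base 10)47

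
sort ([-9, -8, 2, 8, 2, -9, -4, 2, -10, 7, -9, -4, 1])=[-10, -9, -9, -9, -8, -4, -4, 1, 2, 2, 2, 7, 8]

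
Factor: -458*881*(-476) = 2^3*7^1*17^1*229^1*881^1 = 192065048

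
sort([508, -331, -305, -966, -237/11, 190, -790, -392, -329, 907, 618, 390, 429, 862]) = [-966, -790, -392, -331, -329, -305, -237/11, 190, 390, 429, 508, 618, 862, 907]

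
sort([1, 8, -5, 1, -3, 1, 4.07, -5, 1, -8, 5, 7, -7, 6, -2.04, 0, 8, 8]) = [-8, -7, -5, -5, -3, -2.04, 0, 1, 1, 1, 1, 4.07, 5, 6, 7, 8, 8, 8]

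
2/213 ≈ 0.00939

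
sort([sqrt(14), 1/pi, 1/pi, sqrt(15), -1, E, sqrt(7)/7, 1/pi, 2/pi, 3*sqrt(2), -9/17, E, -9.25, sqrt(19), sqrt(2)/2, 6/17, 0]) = [-9.25, -1, -9/17, 0, 1/pi, 1/pi, 1/pi, 6/17, sqrt(7)/7, 2/pi, sqrt(2)/2, E, E, sqrt(14), sqrt(15), 3*sqrt(2), sqrt(19)]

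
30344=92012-61668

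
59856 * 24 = 1436544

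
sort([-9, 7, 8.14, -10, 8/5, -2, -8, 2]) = [-10, -9, -8, -2, 8/5, 2, 7, 8.14]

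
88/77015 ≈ 0.00114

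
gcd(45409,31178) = 7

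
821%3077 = 821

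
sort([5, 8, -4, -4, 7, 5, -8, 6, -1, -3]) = [-8, -4, -4, -3, -1, 5, 5, 6, 7, 8]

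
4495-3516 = 979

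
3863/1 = 3863 = 3863.00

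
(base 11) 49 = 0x35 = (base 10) 53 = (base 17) 32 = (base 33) 1k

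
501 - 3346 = -2845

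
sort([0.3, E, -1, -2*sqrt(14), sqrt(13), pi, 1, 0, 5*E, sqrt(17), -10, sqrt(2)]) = [-10, -2*sqrt(14), -1, 0, 0.3, 1, sqrt(2), E, pi, sqrt(13), sqrt(17), 5*E]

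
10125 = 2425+7700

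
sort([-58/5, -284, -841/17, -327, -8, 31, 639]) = [-327, -284, -841/17, -58/5, -8, 31, 639]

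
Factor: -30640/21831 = -1*2^4*3^(-1)*5^1*19^(-1) = -80/57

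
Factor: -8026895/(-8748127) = 5^1 * 47^1 * 53^(-1) * 34157^1 * 165059^(-1)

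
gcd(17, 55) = 1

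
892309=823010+69299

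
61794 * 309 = 19094346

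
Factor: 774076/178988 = 29^(-1)*431^1*449^1*1543^(-1) = 193519/44747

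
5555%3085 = 2470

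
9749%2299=553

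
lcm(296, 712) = 26344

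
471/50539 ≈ 0.00932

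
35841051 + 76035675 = 111876726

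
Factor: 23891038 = 2^1*11945519^1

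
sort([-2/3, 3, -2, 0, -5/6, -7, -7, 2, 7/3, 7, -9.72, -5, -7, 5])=[-9.72, -7, -7, -7, -5, -2, -5/6, -2/3, 0, 2, 7/3, 3, 5, 7]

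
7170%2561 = 2048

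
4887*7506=36681822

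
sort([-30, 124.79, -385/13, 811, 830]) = [-30, -385/13, 124.79, 811, 830]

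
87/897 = 29/299≈0.0970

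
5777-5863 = -86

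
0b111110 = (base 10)62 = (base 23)2g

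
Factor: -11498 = -1*2^1*5749^1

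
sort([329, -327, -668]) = [-668, -327, 329]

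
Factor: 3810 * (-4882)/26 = -1 * 2^1 * 3^1 * 5^1 * 13^(-1) * 127^1 * 2441^1 = -9300210/13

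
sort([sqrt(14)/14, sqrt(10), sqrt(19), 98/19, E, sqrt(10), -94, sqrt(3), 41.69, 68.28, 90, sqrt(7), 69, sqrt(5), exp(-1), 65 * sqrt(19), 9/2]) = [-94, sqrt(14)/14, exp(-1), sqrt(3), sqrt(5), sqrt(7), E, sqrt(10), sqrt(10), sqrt(19), 9/2, 98/19, 41.69, 68.28, 69, 90, 65 * sqrt(19)]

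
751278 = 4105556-3354278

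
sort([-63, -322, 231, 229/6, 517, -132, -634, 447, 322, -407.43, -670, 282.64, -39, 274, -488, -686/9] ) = [-670, -634, -488, -407.43, -322, -132, -686/9, -63, -39, 229/6, 231, 274, 282.64, 322, 447, 517] 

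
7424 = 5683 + 1741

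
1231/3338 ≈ 0.369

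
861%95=6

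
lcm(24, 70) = 840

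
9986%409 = 170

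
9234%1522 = 102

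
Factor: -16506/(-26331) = 2^1*3^1*7^1*67^(-1) = 42/67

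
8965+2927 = 11892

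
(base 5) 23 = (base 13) 10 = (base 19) d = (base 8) 15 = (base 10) 13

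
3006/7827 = 1002/2609 ≈ 0.384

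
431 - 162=269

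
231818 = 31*7478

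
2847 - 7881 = -5034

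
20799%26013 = 20799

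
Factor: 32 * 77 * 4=2^7 * 7^1 * 11^1=9856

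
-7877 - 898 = -8775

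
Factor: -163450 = -1 * 2^1 * 5^2 * 7^1 * 467^1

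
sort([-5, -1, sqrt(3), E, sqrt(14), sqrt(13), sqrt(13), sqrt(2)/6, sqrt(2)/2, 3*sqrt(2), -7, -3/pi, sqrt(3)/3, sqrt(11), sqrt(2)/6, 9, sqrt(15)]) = [-7, -5, -1, -3/pi, sqrt(2)/6, sqrt(2)/6, sqrt(3)/3, sqrt(2)/2, sqrt(3), E, sqrt(11), sqrt(13), sqrt(13), sqrt(14), sqrt(15), 3*sqrt(2), 9]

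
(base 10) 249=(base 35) 74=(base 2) 11111001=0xf9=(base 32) 7p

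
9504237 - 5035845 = 4468392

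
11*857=9427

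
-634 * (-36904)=23397136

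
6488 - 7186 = -698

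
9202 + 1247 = 10449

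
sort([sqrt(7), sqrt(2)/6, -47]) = [-47, sqrt(2)/6, sqrt(7)]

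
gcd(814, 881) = 1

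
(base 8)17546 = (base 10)8038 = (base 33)7cj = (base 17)1ade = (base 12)479a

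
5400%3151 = 2249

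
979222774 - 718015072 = 261207702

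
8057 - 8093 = -36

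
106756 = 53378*2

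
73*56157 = 4099461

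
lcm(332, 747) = 2988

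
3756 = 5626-1870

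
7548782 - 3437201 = 4111581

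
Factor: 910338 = 2^1 * 3^1 * 11^1 * 13^1 * 1061^1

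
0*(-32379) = 0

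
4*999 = 3996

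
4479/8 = 559 + 7/8 ≈ 559.88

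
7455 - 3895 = 3560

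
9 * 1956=17604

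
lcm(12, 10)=60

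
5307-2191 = 3116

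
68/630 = 34/315 ≈ 0.108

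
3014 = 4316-1302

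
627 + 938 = 1565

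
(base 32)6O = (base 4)3120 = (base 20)AG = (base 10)216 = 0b11011000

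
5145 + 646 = 5791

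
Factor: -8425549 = -1*11^1*43^1*47^1*379^1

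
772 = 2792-2020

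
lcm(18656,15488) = 820864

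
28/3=9 + 1/3 ≈ 9.33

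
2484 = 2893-409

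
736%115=46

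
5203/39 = 133 + 16/39 ≈ 133.41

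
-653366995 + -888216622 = -1541583617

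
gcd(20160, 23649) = 3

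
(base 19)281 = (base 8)1553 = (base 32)rb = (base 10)875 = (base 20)23f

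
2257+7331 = 9588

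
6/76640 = 3/38320≈0.0000783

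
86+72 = 158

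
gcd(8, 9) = 1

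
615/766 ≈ 0.803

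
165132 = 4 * 41283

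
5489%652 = 273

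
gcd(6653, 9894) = 1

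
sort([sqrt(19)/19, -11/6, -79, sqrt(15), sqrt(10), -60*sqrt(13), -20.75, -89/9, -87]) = [-60*sqrt(13), -87, -79, -20.75, -89/9, -11/6, sqrt(19)/19, sqrt(10), sqrt(15)]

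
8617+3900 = 12517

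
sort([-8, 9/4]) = [-8, 9/4]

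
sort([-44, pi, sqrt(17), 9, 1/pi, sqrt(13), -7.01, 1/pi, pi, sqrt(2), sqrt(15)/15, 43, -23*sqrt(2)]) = [-44, -23*sqrt(2), -7.01, sqrt(15)/15, 1/pi, 1/pi, sqrt(2), pi, pi, sqrt(13), sqrt(17), 9, 43]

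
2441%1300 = 1141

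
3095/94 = 32 + 87/94 ≈ 32.93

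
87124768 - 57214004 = 29910764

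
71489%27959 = 15571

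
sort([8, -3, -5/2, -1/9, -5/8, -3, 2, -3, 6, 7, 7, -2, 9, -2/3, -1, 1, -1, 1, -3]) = [-3, -3, -3, -3, -5/2, -2, -1, -1, -2/3, -5/8, -1/9, 1, 1, 2, 6, 7, 7, 8, 9]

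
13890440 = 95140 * 146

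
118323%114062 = 4261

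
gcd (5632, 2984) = 8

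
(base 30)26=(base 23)2k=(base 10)66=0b1000010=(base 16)42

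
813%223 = 144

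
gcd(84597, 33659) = 1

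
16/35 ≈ 0.457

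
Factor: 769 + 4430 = 3^1 * 1733^1 = 5199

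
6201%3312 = 2889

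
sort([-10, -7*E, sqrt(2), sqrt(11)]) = [-7*E, -10, sqrt(2), sqrt(11)]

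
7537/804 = 9+301/804 ≈ 9.37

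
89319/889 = 100 + 419/889 ≈ 100.47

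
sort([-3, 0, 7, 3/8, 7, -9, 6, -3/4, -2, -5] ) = [-9, -5, -3, -2, -3/4, 0, 3/8, 6, 7, 7] 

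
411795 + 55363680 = 55775475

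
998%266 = 200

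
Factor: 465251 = 103^1*4517^1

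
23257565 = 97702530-74444965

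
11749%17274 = 11749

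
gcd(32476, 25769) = 353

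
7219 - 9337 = -2118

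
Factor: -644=-1*2^2*7^1*23^1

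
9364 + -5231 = 4133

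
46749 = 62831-16082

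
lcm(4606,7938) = 373086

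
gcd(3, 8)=1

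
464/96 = 29/6 ≈ 4.83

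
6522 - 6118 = 404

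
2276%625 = 401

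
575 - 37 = 538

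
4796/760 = 6 + 59/190 ≈ 6.31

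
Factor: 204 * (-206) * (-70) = 2^4 * 3^1 * 5^1 * 7^1 * 17^1 * 103^1 = 2941680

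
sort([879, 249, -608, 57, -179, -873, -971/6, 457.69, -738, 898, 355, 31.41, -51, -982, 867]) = [-982, -873, -738, -608, -179, -971/6, -51, 31.41, 57, 249, 355, 457.69, 867, 879, 898]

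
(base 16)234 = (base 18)1d6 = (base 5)4224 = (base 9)686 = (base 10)564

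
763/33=23 + 4/33 ≈ 23.12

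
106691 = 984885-878194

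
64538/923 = 69 + 851/923≈69.92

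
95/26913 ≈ 0.00353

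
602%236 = 130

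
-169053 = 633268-802321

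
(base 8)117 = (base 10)79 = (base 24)37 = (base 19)43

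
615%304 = 7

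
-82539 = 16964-99503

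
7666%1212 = 394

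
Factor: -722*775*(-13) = 2^1*5^2*13^1*19^2*31^1 = 7274150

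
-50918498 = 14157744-65076242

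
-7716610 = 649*(-11890)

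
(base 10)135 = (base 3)12000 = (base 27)50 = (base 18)79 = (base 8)207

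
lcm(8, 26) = 104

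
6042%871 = 816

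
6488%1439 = 732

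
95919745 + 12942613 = 108862358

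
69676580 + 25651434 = 95328014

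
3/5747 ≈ 0.000522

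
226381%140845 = 85536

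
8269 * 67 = 554023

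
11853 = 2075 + 9778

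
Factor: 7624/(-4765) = -1*2^3*5^(-1) = -8/5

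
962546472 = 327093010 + 635453462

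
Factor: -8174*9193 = -1*2^1*29^1*61^1*67^1*317^1 = -75143582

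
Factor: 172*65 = 2^2*5^1*13^1*43^1 = 11180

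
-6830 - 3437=-10267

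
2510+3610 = 6120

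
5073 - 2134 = 2939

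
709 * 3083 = 2185847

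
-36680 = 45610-82290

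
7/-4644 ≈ -0.00151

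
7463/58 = 128 + 39/58 ≈ 128.67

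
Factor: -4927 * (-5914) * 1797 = 2^1 * 3^1 * 13^1 * 379^1 * 599^1 * 2957^1 = 52361485566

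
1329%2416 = 1329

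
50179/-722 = -69 - 1/2 = -69.50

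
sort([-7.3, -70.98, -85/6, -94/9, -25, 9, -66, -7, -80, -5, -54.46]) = [-80, -70.98, -66, -54.46, -25, -85/6, -94/9, -7.3, -7, -5, 9]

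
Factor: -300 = -1 * 2^2 * 3^1 * 5^2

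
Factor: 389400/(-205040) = -1*2^(-1)*3^1*5^1*59^1*233^(-1) = -885/466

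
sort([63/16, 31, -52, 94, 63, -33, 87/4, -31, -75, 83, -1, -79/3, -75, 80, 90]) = [-75, -75, -52, -33, -31, -79/3, -1, 63/16, 87/4, 31, 63, 80, 83, 90, 94]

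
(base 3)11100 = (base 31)3o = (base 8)165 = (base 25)4h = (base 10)117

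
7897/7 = 1128 + 1/7 ≈ 1128.14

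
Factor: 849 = 3^1 * 283^1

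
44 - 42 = 2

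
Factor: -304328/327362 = -1*2^2*7^(-1)*67^(-1)*109^1 = -436/469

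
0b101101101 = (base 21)h8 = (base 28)d1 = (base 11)302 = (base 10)365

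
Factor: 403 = 13^1 * 31^1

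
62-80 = -18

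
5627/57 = 98 + 41/57 ≈ 98.72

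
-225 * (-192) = 43200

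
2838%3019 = 2838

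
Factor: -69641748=-1 * 2^2 * 3^3 * 11^1 * 31^2 * 61^1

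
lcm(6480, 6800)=550800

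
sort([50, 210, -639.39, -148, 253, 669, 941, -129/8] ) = [-639.39, -148, -129/8, 50, 210, 253, 669, 941] 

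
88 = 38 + 50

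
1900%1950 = 1900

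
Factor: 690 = 2^1 * 3^1 * 5^1 * 23^1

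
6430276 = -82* (-78418)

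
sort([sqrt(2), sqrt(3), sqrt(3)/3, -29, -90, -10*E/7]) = [-90, -29, -10*E/7, sqrt(3)/3, sqrt(2), sqrt(3)]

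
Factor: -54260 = -1*2^2*5^1*2713^1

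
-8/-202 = 4/101≈0.0396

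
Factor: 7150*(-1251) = -1*2^1*3^2*5^2*11^1*13^1*139^1 = -8944650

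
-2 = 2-4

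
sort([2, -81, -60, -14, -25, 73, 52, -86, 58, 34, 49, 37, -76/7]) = [-86, -81, -60, -25, -14, -76/7, 2, 34, 37, 49, 52, 58, 73]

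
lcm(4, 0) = 0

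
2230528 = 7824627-5594099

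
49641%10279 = 8525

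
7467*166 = 1239522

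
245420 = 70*3506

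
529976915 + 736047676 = 1266024591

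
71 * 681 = 48351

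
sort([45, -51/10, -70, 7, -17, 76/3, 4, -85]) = [-85, -70, -17, -51/10, 4, 7, 76/3, 45]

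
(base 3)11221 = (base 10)133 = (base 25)58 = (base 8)205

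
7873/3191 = 2+1491/3191 ≈ 2.47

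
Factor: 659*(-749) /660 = -1*2^ (-2)*3^ (-1)*5^ (-1)*7^1*11^ (-1)*107^1*659^1 = -493591/660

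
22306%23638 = 22306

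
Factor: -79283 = -1 * 79283^1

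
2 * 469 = 938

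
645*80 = 51600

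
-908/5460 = -227/1365 ≈ -0.166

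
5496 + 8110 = 13606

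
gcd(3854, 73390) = 82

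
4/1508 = 1/377 ≈ 0.00265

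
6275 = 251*25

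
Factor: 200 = 2^3 * 5^2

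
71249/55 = 1295 + 24/55 ≈ 1295.44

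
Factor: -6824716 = -1*2^2*1706179^1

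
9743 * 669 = 6518067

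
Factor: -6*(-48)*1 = 2^5*3^2 = 288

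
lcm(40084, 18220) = 200420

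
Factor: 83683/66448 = 2^ (-4)*67^1*1249^1*4153^ (-1)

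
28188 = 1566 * 18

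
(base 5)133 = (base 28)1f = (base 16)2b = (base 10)43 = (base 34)19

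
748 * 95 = 71060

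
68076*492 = 33493392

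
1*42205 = 42205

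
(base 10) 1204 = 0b10010110100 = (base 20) 304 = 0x4b4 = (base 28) 1f0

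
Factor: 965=5^1 * 193^1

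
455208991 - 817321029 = -362112038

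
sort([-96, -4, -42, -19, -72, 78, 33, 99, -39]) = [-96, -72, -42, -39, -19, -4, 33, 78, 99]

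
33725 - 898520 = -864795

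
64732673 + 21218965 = 85951638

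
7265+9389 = 16654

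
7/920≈0.00761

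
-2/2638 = -1/1319 ≈ -0.000758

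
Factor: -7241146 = -1*2^1*11^1*329143^1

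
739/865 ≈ 0.854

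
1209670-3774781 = -2565111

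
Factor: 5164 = 2^2 * 1291^1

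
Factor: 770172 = 2^2*3^1*13^1*4937^1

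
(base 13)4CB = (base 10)843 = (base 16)34B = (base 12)5A3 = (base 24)1B3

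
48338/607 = 79 + 385/607 ≈ 79.63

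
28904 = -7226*(-4)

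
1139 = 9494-8355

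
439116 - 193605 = 245511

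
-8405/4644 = -1 - 3761/4644≈-1.81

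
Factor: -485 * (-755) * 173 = 5^2 * 97^1 * 151^1 * 173^1 = 63348275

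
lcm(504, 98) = 3528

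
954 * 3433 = 3275082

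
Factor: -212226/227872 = -1 * 2^(-4) * 3^1 * 7^1 * 31^1 * 163^1 * 7121^(-1) = -106113/113936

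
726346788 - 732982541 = -6635753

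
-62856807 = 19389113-82245920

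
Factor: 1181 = 1181^1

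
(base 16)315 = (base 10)789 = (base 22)1dj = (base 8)1425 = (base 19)23a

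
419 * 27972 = 11720268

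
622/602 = 311/301 ≈ 1.03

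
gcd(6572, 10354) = 62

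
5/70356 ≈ 0.0000711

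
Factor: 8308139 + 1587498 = 19^1*41^1*12703^1 = 9895637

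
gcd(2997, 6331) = 1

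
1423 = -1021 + 2444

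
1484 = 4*371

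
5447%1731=254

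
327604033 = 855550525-527946492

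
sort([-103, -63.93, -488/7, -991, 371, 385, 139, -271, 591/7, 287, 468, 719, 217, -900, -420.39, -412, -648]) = [-991, -900, -648, -420.39, -412, -271, -103, -488/7, -63.93, 591/7, 139, 217, 287, 371, 385, 468, 719]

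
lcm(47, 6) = 282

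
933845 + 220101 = 1153946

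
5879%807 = 230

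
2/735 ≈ 0.00272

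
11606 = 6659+4947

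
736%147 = 1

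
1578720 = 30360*52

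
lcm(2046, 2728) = 8184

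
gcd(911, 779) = 1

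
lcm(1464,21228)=42456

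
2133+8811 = 10944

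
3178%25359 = 3178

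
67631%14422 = 9943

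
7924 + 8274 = 16198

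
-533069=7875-540944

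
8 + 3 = 11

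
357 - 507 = -150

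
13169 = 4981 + 8188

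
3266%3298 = 3266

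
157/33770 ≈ 0.00465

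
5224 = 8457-3233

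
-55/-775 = 11/155 ≈ 0.0710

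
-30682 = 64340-95022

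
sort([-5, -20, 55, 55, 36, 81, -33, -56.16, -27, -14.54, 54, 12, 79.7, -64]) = [-64, -56.16, -33, -27, -20, -14.54, -5, 12, 36, 54, 55, 55, 79.7, 81]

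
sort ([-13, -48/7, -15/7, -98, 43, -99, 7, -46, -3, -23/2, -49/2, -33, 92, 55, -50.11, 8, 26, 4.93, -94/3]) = [-99, -98, -50.11, -46, -33, -94/3, -49/2, -13, -23/2, -48/7, -3, -15/7, 4.93, 7, 8, 26, 43, 55, 92]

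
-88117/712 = -123 - 541/712≈-123.76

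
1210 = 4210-3000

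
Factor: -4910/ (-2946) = 3^ (-1) * 5^1 = 5/3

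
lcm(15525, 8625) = 77625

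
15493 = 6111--9382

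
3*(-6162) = -18486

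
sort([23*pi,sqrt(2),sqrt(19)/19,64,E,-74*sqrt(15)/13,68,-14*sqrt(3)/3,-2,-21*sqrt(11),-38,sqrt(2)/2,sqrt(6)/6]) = [-21*sqrt(11),-38,-74*sqrt(15)/13,-14*sqrt(3)/3,-2,sqrt(19)/19,sqrt(6)/6,sqrt(2)/2,sqrt(2),E,64,68,23*pi]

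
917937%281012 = 74901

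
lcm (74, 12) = 444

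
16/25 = 0.64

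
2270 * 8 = 18160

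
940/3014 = 470/1507 ≈ 0.312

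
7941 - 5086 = 2855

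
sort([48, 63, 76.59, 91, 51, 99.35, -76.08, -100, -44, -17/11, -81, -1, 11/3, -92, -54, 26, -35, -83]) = [-100, -92, -83, -81, -76.08, -54, -44, -35, -17/11, -1, 11/3, 26, 48, 51, 63, 76.59, 91, 99.35]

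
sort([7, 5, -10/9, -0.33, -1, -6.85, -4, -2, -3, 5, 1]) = [-6.85, -4, -3, -2, -10/9, -1, -0.33, 1, 5, 5, 7]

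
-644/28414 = -322/14207≈-0.0227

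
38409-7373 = 31036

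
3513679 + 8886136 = 12399815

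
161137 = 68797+92340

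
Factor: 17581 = 17581^1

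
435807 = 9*48423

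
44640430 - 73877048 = -29236618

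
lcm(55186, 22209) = 1821138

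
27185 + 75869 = 103054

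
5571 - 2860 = 2711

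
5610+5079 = 10689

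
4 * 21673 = 86692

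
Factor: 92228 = 2^2*23057^1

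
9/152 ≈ 0.0592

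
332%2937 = 332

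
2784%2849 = 2784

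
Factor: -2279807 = -1 * 2279807^1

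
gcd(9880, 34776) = 8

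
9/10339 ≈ 0.000870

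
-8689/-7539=1 + 1150/7539 ≈ 1.15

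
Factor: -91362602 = -1*2^1*19^2*126541^1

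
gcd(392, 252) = 28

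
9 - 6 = 3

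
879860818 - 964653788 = -84792970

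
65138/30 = 2171 + 4/15 ≈ 2171.27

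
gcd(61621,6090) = 7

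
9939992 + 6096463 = 16036455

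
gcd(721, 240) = 1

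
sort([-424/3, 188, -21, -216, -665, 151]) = [-665, -216, -424/3, -21, 151, 188]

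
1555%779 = 776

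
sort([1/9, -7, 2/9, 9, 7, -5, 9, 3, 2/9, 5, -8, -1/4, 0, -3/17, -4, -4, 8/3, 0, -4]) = [-8, -7, -5, -4, -4, -4, -1/4, -3/17, 0, 0, 1/9, 2/9, 2/9, 8/3, 3, 5, 7, 9, 9]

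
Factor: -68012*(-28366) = 2^3*7^2*13^1*347^1*1091^1 = 1929228392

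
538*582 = 313116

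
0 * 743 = 0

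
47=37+10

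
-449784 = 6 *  (-74964)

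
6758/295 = 22 + 268/295 ≈ 22.91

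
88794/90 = 986 + 3/5 = 986.60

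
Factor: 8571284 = 2^2 * 59^1 * 36319^1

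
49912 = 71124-21212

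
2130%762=606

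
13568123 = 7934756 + 5633367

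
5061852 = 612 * 8271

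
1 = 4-3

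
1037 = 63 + 974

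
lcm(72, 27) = 216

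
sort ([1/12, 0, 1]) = [0, 1/12, 1]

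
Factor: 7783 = 43^1 * 181^1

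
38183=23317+14866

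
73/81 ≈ 0.901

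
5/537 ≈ 0.00931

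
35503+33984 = 69487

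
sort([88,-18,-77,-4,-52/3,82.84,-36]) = [-77,-36,-18,-52/3,-4,82.84,88]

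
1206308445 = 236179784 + 970128661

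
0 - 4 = -4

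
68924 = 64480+4444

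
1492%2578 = 1492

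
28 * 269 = 7532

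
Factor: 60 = 2^2 * 3^1 * 5^1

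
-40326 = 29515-69841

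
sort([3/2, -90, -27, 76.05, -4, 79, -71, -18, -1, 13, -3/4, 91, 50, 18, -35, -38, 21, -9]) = [-90, -71, -38, -35, -27, -18, -9, -4, -1, -3/4, 3/2, 13, 18, 21, 50, 76.05, 79, 91]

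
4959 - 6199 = -1240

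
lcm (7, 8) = 56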